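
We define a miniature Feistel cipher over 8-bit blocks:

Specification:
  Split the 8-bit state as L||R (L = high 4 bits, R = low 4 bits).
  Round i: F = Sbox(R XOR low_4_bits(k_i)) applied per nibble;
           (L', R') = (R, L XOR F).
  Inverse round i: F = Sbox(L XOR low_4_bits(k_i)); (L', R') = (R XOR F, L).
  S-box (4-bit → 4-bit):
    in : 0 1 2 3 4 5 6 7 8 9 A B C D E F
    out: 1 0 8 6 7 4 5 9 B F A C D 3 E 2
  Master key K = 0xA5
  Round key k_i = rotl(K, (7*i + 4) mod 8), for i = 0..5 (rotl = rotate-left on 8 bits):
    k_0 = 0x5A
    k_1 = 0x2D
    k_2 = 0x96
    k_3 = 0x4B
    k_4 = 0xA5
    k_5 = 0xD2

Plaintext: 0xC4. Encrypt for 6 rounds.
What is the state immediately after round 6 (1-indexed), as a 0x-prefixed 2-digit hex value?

s_0 = plaintext = 0xC4
s_1 = Round(s_0, k_0) = 0x42
s_2 = Round(s_1, k_1) = 0x26
s_3 = Round(s_2, k_2) = 0x63
s_4 = Round(s_3, k_3) = 0x3D
s_5 = Round(s_4, k_4) = 0xD8
s_6 = Round(s_5, k_5) = 0x87

0x87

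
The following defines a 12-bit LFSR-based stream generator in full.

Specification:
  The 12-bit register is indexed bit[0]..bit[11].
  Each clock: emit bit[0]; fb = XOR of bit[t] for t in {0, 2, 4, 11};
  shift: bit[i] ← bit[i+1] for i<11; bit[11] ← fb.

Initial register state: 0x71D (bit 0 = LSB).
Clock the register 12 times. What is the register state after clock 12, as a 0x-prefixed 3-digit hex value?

0x699

reg_0 = 0x71D
clock 1: out=1, reg = 0xB8E
clock 2: out=0, reg = 0x5C7
clock 3: out=1, reg = 0x2E3
clock 4: out=1, reg = 0x971
clock 5: out=1, reg = 0xCB8
clock 6: out=0, reg = 0x65C
clock 7: out=0, reg = 0x32E
clock 8: out=0, reg = 0x997
clock 9: out=1, reg = 0x4CB
clock 10: out=1, reg = 0xA65
clock 11: out=1, reg = 0xD32
clock 12: out=0, reg = 0x699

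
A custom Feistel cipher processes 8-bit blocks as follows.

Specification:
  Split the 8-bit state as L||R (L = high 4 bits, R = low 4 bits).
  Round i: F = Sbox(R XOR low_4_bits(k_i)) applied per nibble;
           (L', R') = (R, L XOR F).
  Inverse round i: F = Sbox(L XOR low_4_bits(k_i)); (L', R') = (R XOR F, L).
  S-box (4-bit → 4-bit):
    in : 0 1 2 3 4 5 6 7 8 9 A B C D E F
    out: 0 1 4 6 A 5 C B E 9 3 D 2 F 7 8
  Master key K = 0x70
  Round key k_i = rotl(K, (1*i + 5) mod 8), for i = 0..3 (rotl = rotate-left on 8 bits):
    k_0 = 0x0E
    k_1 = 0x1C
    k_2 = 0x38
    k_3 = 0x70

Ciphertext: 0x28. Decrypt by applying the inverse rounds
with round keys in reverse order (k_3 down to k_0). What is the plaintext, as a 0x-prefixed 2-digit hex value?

s_0 = ciphertext = 0x28
s_1 = InvRound(s_0, k_3) = 0xC2
s_2 = InvRound(s_1, k_2) = 0x8C
s_3 = InvRound(s_2, k_1) = 0x68
s_4 = InvRound(s_3, k_0) = 0x66

0x66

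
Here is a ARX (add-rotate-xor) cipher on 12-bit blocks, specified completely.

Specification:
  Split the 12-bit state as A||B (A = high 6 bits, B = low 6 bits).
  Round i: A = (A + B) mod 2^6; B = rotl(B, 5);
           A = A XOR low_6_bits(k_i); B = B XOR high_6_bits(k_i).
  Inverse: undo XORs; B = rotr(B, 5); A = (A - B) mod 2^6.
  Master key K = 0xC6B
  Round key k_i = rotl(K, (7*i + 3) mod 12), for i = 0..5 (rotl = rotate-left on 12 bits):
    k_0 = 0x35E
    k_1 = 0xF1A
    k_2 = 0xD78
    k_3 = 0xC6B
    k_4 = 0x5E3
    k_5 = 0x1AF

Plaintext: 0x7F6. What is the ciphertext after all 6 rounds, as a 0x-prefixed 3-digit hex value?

0xE40

s_0 = plaintext = 0x7F6
s_1 = Round(s_0, k_0) = 0x2D6
s_2 = Round(s_1, k_1) = 0xEF7
s_3 = Round(s_2, k_2) = 0x28E
s_4 = Round(s_3, k_3) = 0xCF6
s_5 = Round(s_4, k_4) = 0x28C
s_6 = Round(s_5, k_5) = 0xE40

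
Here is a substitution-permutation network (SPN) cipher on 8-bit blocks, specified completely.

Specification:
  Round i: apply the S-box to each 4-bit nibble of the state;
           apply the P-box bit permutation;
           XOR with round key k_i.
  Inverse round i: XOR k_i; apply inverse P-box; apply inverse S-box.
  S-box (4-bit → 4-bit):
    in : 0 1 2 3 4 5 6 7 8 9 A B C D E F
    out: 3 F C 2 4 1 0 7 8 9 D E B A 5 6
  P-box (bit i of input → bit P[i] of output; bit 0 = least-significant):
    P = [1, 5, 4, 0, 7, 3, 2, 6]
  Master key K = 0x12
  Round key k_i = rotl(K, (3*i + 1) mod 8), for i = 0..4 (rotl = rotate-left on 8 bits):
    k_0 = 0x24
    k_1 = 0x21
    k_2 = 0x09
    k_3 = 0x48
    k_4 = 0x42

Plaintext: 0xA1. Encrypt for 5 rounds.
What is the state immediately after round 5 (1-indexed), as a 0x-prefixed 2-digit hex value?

0x1B

s_0 = plaintext = 0xA1
s_1 = Round(s_0, k_0) = 0xD3
s_2 = Round(s_1, k_1) = 0x49
s_3 = Round(s_2, k_2) = 0x0E
s_4 = Round(s_3, k_3) = 0xD2
s_5 = Round(s_4, k_4) = 0x1B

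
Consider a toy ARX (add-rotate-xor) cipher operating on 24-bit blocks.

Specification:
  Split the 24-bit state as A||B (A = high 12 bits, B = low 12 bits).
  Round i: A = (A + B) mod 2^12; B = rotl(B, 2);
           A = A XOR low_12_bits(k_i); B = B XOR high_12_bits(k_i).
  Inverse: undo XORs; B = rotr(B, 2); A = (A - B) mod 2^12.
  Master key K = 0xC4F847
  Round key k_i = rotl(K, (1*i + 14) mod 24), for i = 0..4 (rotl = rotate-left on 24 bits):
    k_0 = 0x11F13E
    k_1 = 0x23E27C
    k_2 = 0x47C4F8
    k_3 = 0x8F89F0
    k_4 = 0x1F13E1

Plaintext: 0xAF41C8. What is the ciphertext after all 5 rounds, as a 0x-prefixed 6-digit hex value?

0x0AC53C

s_0 = plaintext = 0xAF41C8
s_1 = Round(s_0, k_0) = 0xD8263F
s_2 = Round(s_1, k_1) = 0x1BDAC3
s_3 = Round(s_2, k_2) = 0x878F72
s_4 = Round(s_3, k_3) = 0xE1A533
s_5 = Round(s_4, k_4) = 0x0AC53C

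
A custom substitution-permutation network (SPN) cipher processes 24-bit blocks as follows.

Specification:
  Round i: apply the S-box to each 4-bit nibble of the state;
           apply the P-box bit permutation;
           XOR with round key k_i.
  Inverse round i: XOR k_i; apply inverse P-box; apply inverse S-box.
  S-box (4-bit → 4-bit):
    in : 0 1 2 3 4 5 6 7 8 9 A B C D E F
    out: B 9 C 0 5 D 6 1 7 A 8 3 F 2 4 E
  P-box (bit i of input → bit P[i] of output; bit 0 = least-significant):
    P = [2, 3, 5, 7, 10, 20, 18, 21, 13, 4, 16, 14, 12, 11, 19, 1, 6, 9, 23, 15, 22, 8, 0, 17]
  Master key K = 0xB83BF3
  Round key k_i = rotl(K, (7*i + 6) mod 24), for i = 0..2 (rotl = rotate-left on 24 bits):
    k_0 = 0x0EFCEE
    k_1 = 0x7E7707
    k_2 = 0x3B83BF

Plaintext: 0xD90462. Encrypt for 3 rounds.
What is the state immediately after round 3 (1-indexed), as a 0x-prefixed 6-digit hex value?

0x3771F3

s_0 = plaintext = 0xD90462
s_1 = Round(s_0, k_0) = 0x1B474C
s_2 = Round(s_1, k_1) = 0x3041EB
s_3 = Round(s_2, k_2) = 0x3771F3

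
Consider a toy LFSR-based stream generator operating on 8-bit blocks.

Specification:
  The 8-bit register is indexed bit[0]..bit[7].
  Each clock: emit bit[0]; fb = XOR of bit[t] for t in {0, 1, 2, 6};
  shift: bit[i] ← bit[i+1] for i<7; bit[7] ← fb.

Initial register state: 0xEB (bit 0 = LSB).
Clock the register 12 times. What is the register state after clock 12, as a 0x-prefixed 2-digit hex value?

reg_0 = 0xEB
clock 1: out=1, reg = 0xF5
clock 2: out=1, reg = 0xFA
clock 3: out=0, reg = 0x7D
clock 4: out=1, reg = 0xBE
clock 5: out=0, reg = 0x5F
clock 6: out=1, reg = 0x2F
clock 7: out=1, reg = 0x97
clock 8: out=1, reg = 0xCB
clock 9: out=1, reg = 0xE5
clock 10: out=1, reg = 0xF2
clock 11: out=0, reg = 0x79
clock 12: out=1, reg = 0x3C

0x3C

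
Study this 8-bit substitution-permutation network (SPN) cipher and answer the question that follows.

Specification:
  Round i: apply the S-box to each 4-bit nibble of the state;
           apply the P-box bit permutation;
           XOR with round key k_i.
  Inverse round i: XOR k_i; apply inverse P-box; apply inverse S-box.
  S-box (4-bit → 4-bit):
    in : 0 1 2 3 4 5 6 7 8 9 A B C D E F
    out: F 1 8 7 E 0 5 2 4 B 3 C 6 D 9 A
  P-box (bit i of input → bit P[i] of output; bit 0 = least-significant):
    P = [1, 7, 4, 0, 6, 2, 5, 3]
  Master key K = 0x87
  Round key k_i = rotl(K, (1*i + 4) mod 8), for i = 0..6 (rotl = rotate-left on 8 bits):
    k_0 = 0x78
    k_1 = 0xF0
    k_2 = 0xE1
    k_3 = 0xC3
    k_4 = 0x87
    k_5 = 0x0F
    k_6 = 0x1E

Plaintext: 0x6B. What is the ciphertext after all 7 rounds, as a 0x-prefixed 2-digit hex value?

s_0 = plaintext = 0x6B
s_1 = Round(s_0, k_0) = 0x09
s_2 = Round(s_1, k_1) = 0x1F
s_3 = Round(s_2, k_2) = 0x20
s_4 = Round(s_3, k_3) = 0x58
s_5 = Round(s_4, k_4) = 0x97
s_6 = Round(s_5, k_5) = 0xC3
s_7 = Round(s_6, k_6) = 0xA8

0xA8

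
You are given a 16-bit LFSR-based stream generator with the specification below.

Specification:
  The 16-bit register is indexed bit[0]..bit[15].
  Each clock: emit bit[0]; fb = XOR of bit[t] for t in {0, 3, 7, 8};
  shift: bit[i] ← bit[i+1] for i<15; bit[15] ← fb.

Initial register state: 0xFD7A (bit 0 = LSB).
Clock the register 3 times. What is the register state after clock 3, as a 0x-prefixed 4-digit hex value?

reg_0 = 0xFD7A
clock 1: out=0, reg = 0x7EBD
clock 2: out=1, reg = 0xBF5E
clock 3: out=0, reg = 0x5FAF

0x5FAF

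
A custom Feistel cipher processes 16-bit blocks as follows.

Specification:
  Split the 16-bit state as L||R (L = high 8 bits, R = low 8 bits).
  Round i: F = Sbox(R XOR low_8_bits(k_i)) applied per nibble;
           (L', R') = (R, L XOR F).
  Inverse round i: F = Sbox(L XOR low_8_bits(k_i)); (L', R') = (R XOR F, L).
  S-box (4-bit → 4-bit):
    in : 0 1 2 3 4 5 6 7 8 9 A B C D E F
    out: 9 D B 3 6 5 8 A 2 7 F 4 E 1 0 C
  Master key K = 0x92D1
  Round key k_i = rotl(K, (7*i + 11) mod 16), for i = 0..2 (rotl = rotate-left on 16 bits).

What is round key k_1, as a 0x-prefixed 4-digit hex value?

K = 0x92D1
k_0 = rotl(K, (7*0+11) mod 16) = rotl(K, 11) = 0x8C96
k_1 = rotl(K, (7*1+11) mod 16) = rotl(K, 2) = 0x4B46

0x4B46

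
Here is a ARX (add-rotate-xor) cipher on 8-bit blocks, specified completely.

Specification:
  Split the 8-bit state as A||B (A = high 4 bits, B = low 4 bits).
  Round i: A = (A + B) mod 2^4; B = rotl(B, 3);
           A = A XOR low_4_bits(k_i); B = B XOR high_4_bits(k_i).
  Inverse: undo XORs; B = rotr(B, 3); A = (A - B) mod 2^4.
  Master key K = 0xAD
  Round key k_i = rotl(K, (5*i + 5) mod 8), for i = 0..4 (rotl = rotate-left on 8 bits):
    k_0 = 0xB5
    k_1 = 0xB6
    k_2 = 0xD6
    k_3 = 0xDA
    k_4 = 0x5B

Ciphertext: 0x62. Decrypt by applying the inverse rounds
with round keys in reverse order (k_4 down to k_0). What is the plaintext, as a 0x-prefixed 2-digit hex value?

s_0 = ciphertext = 0x62
s_1 = InvRound(s_0, k_4) = 0xFE
s_2 = InvRound(s_1, k_3) = 0xF6
s_3 = InvRound(s_2, k_2) = 0x27
s_4 = InvRound(s_3, k_1) = 0xB9
s_5 = InvRound(s_4, k_0) = 0xA4

0xA4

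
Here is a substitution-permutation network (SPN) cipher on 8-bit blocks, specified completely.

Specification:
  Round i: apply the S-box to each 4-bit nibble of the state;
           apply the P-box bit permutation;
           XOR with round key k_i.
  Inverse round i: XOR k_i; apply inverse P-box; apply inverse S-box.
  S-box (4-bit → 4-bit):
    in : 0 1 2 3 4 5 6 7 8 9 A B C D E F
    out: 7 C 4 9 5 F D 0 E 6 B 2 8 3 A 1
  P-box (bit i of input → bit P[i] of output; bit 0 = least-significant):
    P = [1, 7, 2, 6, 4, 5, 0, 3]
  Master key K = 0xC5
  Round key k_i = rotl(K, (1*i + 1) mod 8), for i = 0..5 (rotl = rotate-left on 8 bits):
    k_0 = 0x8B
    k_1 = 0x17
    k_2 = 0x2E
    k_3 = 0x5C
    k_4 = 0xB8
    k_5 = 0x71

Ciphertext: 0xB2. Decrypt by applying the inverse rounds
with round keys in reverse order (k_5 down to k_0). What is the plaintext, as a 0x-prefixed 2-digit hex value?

0x50

s_0 = ciphertext = 0xB2
s_1 = InvRound(s_0, k_5) = 0x2A
s_2 = InvRound(s_1, k_4) = 0xFD
s_3 = InvRound(s_2, k_3) = 0x9B
s_4 = InvRound(s_3, k_2) = 0x09
s_5 = InvRound(s_4, k_1) = 0x34
s_6 = InvRound(s_5, k_0) = 0x50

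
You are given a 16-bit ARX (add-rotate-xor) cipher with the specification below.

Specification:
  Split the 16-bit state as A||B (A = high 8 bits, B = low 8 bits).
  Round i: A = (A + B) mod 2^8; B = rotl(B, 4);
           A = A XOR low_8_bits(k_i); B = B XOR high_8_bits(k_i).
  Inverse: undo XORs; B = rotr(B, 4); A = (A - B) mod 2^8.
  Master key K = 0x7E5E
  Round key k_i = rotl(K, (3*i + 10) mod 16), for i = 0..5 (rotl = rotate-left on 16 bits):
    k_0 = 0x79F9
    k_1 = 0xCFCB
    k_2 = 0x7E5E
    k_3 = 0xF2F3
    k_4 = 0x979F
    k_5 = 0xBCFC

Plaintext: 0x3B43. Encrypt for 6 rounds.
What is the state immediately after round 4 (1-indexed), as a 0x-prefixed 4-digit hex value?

0xC00E

s_0 = plaintext = 0x3B43
s_1 = Round(s_0, k_0) = 0x874D
s_2 = Round(s_1, k_1) = 0x1F1B
s_3 = Round(s_2, k_2) = 0x64CF
s_4 = Round(s_3, k_3) = 0xC00E
s_5 = Round(s_4, k_4) = 0x5177
s_6 = Round(s_5, k_5) = 0x34CB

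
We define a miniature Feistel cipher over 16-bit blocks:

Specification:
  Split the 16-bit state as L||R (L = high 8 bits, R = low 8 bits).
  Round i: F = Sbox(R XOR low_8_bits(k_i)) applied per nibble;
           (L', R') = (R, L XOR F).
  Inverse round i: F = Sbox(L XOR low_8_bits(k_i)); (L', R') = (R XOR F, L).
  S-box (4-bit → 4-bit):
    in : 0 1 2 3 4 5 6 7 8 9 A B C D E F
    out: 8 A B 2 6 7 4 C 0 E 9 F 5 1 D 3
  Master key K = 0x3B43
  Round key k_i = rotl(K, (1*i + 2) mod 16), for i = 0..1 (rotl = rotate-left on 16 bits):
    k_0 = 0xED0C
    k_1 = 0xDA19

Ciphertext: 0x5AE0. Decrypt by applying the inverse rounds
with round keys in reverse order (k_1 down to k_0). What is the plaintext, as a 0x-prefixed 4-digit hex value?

0x5782

s_0 = ciphertext = 0x5AE0
s_1 = InvRound(s_0, k_1) = 0x825A
s_2 = InvRound(s_1, k_0) = 0x5782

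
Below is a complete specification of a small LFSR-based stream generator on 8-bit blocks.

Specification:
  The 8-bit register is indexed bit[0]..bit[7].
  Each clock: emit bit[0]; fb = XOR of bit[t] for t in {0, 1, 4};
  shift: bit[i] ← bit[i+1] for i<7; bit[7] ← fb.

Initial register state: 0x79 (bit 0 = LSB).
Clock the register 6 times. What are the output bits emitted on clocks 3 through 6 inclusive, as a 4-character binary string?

0111

reg_0 = 0x79
clock 1: out=1, reg = 0x3C
clock 2: out=0, reg = 0x9E
clock 3: out=0, reg = 0x4F
clock 4: out=1, reg = 0x27
clock 5: out=1, reg = 0x13
clock 6: out=1, reg = 0x89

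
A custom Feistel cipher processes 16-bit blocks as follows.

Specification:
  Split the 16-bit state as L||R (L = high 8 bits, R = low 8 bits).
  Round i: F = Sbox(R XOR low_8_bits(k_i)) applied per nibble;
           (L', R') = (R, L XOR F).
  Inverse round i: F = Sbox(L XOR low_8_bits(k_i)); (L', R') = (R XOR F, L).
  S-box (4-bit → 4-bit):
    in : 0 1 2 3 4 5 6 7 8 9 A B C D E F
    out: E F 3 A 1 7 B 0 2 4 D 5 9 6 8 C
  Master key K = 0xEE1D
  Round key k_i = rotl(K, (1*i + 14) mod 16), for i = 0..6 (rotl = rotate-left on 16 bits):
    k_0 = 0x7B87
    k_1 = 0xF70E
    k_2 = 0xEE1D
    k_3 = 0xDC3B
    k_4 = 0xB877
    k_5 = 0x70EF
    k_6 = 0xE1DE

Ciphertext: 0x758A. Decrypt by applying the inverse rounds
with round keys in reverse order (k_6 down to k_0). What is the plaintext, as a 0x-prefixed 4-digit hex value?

s_0 = ciphertext = 0x758A
s_1 = InvRound(s_0, k_6) = 0x5F75
s_2 = InvRound(s_1, k_5) = 0x2B5F
s_3 = InvRound(s_2, k_4) = 0x262B
s_4 = InvRound(s_3, k_3) = 0xDD26
s_5 = InvRound(s_4, k_2) = 0xB8DD
s_6 = InvRound(s_5, k_1) = 0x86B8
s_7 = InvRound(s_6, k_0) = 0x5786

0x5786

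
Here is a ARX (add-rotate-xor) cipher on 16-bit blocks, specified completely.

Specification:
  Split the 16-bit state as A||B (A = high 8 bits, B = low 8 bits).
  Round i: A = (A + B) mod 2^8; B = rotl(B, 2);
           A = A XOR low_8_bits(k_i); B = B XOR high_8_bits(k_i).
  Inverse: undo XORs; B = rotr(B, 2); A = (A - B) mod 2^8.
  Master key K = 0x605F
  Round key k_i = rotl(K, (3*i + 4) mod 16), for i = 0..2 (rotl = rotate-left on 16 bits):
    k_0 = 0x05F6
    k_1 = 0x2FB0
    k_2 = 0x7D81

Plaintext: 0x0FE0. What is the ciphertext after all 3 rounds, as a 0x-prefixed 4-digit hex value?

s_0 = plaintext = 0x0FE0
s_1 = Round(s_0, k_0) = 0x1986
s_2 = Round(s_1, k_1) = 0x2F35
s_3 = Round(s_2, k_2) = 0xE5A9

0xE5A9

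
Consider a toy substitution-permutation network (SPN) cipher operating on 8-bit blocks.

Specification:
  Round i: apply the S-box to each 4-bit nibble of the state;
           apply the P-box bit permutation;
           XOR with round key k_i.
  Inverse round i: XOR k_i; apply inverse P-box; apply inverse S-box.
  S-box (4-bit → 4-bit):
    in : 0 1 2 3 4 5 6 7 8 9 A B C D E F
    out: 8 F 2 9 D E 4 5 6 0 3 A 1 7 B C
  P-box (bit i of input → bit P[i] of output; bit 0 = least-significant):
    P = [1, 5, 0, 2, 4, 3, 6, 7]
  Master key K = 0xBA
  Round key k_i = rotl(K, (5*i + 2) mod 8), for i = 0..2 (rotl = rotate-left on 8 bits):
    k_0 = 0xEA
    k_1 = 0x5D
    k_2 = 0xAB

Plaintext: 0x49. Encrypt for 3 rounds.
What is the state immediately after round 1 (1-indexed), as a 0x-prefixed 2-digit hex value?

0x3A

s_0 = plaintext = 0x49
s_1 = Round(s_0, k_0) = 0x3A
s_2 = Round(s_1, k_1) = 0xEF
s_3 = Round(s_2, k_2) = 0x36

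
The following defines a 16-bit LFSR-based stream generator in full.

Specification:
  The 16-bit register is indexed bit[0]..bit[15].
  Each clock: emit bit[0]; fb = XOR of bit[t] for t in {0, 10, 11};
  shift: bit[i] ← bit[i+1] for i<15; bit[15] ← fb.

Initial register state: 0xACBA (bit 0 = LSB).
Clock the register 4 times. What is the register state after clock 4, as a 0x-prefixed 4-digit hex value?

reg_0 = 0xACBA
clock 1: out=0, reg = 0x565D
clock 2: out=1, reg = 0x2B2E
clock 3: out=0, reg = 0x9597
clock 4: out=1, reg = 0x4ACB

0x4ACB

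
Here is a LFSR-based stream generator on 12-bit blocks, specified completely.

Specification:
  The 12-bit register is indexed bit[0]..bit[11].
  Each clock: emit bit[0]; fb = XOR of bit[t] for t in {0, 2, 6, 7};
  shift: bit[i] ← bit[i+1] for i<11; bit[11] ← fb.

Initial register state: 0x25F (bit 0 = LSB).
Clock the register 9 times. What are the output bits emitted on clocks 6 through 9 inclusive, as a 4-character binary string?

0100

reg_0 = 0x25F
clock 1: out=1, reg = 0x92F
clock 2: out=1, reg = 0x497
clock 3: out=1, reg = 0xA4B
clock 4: out=1, reg = 0x525
clock 5: out=1, reg = 0x292
clock 6: out=0, reg = 0x949
clock 7: out=1, reg = 0x4A4
clock 8: out=0, reg = 0x252
clock 9: out=0, reg = 0x929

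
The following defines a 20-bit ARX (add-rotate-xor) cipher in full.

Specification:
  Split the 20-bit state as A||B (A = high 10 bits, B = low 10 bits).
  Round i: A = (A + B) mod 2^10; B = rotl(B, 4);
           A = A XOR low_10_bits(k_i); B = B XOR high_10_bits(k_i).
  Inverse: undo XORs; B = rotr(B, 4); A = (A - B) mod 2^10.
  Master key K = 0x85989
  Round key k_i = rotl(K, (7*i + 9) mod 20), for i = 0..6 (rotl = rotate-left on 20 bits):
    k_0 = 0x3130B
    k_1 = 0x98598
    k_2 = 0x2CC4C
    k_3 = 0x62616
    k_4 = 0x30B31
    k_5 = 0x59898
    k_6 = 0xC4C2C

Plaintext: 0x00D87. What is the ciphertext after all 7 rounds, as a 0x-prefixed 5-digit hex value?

s_0 = plaintext = 0x00D87
s_1 = Round(s_0, k_0) = 0xA04B2
s_2 = Round(s_1, k_1) = 0xAAD43
s_3 = Round(s_2, k_2) = 0xE8886
s_4 = Round(s_3, k_3) = 0x8F9EB
s_5 = Round(s_4, k_4) = 0xC6275
s_6 = Round(s_5, k_5) = 0x4563F
s_7 = Round(s_6, k_6) = 0xDE0EB

0xDE0EB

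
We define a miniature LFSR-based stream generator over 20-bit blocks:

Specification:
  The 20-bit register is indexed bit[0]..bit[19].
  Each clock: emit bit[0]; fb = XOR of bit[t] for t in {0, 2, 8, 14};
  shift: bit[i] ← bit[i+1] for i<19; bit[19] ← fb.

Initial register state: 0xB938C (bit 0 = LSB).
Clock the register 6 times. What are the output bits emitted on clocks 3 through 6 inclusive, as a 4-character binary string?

1100

reg_0 = 0xB938C
clock 1: out=0, reg = 0x5C9C6
clock 2: out=0, reg = 0xAE4E3
clock 3: out=1, reg = 0x57271
clock 4: out=1, reg = 0x2B938
clock 5: out=0, reg = 0x95C9C
clock 6: out=0, reg = 0x4AE4E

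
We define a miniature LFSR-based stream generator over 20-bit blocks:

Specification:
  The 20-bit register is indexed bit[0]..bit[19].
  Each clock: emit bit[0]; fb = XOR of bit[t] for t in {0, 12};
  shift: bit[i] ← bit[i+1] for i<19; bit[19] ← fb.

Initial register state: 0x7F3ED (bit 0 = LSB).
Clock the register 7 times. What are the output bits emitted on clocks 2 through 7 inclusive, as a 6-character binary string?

011011

reg_0 = 0x7F3ED
clock 1: out=1, reg = 0x3F9F6
clock 2: out=0, reg = 0x9FCFB
clock 3: out=1, reg = 0x4FE7D
clock 4: out=1, reg = 0x27F3E
clock 5: out=0, reg = 0x93F9F
clock 6: out=1, reg = 0x49FCF
clock 7: out=1, reg = 0x24FE7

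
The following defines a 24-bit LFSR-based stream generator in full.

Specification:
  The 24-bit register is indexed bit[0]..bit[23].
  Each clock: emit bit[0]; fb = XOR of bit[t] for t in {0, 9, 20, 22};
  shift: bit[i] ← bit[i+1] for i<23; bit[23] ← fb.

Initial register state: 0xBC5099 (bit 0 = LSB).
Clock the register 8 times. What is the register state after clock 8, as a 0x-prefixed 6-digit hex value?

reg_0 = 0xBC5099
clock 1: out=1, reg = 0x5E284C
clock 2: out=0, reg = 0x2F1426
clock 3: out=0, reg = 0x178A13
clock 4: out=1, reg = 0x8BC509
clock 5: out=1, reg = 0xC5E284
clock 6: out=0, reg = 0x62F142
clock 7: out=0, reg = 0xB178A1
clock 8: out=1, reg = 0x58BC50

0x58BC50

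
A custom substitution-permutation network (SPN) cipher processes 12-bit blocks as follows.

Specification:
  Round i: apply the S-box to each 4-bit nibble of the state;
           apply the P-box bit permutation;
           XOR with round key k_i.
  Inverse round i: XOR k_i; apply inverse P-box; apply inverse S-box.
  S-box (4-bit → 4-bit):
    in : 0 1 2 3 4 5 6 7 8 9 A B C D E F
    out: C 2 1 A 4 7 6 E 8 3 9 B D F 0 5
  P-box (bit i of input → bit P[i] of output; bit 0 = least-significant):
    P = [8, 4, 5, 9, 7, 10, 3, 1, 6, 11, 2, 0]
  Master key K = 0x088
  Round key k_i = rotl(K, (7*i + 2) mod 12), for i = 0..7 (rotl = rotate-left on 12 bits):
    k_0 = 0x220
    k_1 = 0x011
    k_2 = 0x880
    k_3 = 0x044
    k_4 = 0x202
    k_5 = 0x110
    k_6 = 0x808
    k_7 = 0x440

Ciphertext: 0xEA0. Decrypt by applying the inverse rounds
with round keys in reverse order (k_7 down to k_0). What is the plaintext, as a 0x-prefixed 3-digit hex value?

s_0 = ciphertext = 0xEA0
s_1 = InvRound(s_0, k_7) = 0x920
s_2 = InvRound(s_1, k_6) = 0xE4F
s_3 = InvRound(s_2, k_5) = 0xD7B
s_4 = InvRound(s_3, k_4) = 0xB6D
s_5 = InvRound(s_4, k_3) = 0x34C
s_6 = InvRound(s_5, k_2) = 0x5FA
s_7 = InvRound(s_6, k_1) = 0xADF
s_8 = InvRound(s_7, k_0) = 0xDC6

0xDC6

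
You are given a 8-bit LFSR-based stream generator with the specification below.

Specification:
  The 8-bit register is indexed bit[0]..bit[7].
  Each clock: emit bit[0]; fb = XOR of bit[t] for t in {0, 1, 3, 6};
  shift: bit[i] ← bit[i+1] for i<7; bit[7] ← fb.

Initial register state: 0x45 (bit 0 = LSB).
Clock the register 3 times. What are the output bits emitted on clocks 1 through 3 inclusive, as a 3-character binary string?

101

reg_0 = 0x45
clock 1: out=1, reg = 0x22
clock 2: out=0, reg = 0x91
clock 3: out=1, reg = 0xC8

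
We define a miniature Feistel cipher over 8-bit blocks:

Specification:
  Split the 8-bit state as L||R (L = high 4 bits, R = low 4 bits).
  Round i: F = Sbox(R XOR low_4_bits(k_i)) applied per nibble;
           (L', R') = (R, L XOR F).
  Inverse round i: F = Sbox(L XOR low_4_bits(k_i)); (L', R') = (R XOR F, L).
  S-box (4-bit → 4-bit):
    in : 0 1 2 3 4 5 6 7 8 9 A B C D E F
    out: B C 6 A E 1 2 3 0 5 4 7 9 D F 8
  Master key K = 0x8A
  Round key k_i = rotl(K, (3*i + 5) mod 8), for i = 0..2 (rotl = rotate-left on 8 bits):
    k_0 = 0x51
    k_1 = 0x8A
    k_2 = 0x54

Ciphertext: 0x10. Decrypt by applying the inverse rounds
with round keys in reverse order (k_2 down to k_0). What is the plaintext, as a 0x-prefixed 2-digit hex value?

s_0 = ciphertext = 0x10
s_1 = InvRound(s_0, k_2) = 0x11
s_2 = InvRound(s_1, k_1) = 0x61
s_3 = InvRound(s_2, k_0) = 0x26

0x26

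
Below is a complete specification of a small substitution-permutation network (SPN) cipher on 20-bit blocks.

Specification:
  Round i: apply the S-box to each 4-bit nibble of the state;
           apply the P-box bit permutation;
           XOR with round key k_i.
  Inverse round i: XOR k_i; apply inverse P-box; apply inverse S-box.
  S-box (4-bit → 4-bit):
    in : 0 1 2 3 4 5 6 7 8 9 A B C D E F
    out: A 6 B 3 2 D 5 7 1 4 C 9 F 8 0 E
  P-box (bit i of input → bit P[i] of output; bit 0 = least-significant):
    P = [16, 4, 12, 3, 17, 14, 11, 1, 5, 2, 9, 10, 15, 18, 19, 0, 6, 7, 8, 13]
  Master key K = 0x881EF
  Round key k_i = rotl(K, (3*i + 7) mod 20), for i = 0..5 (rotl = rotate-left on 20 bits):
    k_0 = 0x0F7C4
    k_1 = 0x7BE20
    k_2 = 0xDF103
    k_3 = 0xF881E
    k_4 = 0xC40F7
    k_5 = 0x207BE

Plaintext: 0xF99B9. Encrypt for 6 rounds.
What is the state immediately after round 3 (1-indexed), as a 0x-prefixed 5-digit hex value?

s_0 = plaintext = 0xF99B9
s_1 = Round(s_0, k_0) = 0xAC446
s_2 = Round(s_1, k_1) = 0xA4F25
s_3 = Round(s_2, k_2) = 0xA860D
s_4 = Round(s_3, k_3) = 0xF6B34
s_5 = Round(s_4, k_4) = 0x6A547
s_6 = Round(s_5, k_5) = 0xB50CF

0xA860D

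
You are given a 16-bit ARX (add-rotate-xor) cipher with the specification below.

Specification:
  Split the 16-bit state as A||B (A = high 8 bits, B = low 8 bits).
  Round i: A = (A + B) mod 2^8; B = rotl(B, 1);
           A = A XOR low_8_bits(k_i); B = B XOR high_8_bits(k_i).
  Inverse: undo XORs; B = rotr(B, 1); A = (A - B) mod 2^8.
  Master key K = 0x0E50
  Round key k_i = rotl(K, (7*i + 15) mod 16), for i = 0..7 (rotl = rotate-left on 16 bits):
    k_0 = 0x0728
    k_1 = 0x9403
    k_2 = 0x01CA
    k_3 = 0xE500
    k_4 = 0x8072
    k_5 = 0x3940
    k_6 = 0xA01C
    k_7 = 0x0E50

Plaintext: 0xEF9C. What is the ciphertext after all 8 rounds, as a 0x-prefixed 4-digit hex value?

0x6DEB

s_0 = plaintext = 0xEF9C
s_1 = Round(s_0, k_0) = 0xA33E
s_2 = Round(s_1, k_1) = 0xE2E8
s_3 = Round(s_2, k_2) = 0x00D0
s_4 = Round(s_3, k_3) = 0xD044
s_5 = Round(s_4, k_4) = 0x6608
s_6 = Round(s_5, k_5) = 0x2E29
s_7 = Round(s_6, k_6) = 0x4BF2
s_8 = Round(s_7, k_7) = 0x6DEB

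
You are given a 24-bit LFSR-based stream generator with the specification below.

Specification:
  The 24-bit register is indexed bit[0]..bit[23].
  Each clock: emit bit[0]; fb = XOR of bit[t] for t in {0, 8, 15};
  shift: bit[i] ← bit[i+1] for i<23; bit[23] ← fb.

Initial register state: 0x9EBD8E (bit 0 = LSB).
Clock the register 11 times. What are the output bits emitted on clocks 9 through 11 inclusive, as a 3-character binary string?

reg_0 = 0x9EBD8E
clock 1: out=0, reg = 0x4F5EC7
clock 2: out=1, reg = 0xA7AF63
clock 3: out=1, reg = 0xD3D7B1
clock 4: out=1, reg = 0xE9EBD8
clock 5: out=0, reg = 0x74F5EC
clock 6: out=0, reg = 0x3A7AF6
clock 7: out=0, reg = 0x1D3D7B
clock 8: out=1, reg = 0x0E9EBD
clock 9: out=1, reg = 0x074F5E
clock 10: out=0, reg = 0x83A7AF
clock 11: out=1, reg = 0xC1D3D7

101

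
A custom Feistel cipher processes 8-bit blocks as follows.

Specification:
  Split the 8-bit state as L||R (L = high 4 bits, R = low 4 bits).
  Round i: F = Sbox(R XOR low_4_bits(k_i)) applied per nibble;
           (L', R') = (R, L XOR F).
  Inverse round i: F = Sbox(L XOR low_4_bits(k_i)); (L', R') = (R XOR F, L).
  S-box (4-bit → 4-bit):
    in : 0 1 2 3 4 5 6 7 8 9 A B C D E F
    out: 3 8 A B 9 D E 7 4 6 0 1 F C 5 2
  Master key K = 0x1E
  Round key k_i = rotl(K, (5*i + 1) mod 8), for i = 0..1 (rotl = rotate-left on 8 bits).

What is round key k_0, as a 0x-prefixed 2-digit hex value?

0x3C

K = 0x1E
k_0 = rotl(K, (5*0+1) mod 8) = rotl(K, 1) = 0x3C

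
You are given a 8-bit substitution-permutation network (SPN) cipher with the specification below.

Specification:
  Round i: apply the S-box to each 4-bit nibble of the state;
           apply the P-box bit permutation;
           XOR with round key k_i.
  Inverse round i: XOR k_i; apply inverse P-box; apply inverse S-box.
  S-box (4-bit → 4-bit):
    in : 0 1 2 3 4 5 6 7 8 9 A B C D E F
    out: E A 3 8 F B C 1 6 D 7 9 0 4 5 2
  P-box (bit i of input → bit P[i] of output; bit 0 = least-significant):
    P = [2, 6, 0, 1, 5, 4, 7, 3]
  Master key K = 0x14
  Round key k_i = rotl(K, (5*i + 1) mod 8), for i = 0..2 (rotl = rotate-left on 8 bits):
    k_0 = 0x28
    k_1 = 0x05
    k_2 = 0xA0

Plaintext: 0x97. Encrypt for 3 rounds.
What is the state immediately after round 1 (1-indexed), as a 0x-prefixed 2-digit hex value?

0x84

s_0 = plaintext = 0x97
s_1 = Round(s_0, k_0) = 0x84
s_2 = Round(s_1, k_1) = 0xD2
s_3 = Round(s_2, k_2) = 0x64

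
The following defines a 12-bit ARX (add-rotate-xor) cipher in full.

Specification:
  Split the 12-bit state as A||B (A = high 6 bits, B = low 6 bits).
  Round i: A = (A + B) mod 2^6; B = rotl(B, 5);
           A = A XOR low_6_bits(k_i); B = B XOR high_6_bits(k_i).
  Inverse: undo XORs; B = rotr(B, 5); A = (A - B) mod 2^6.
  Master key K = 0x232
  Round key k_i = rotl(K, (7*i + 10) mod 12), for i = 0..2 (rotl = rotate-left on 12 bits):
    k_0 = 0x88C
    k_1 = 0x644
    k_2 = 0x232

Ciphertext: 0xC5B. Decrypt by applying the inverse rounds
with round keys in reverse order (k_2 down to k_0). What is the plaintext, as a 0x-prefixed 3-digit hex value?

0x73A

s_0 = ciphertext = 0xC5B
s_1 = InvRound(s_0, k_2) = 0x766
s_2 = InvRound(s_1, k_1) = 0x6BF
s_3 = InvRound(s_2, k_0) = 0x73A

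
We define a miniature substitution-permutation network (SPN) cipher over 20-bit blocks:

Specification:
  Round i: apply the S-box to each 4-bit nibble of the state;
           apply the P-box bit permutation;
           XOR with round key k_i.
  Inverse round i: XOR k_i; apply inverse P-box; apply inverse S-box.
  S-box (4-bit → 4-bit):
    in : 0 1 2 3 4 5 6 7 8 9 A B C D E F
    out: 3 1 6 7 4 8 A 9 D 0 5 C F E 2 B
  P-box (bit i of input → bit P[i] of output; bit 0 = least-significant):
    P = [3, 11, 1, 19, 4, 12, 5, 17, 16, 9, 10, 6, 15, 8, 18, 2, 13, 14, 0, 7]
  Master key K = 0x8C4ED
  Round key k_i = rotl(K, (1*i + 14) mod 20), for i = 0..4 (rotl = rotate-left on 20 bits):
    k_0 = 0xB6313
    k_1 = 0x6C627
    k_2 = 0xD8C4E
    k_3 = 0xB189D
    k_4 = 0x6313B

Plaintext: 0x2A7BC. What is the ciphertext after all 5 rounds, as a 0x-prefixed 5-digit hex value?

s_0 = plaintext = 0x2A7BC
s_1 = Round(s_0, k_0) = 0x4AB78
s_2 = Round(s_1, k_1) = 0x8427C
s_3 = Round(s_2, k_2) = 0x3A2D5
s_4 = Round(s_3, k_3) = 0x5EEBC
s_5 = Round(s_4, k_4) = 0xC3A91

0xC3A91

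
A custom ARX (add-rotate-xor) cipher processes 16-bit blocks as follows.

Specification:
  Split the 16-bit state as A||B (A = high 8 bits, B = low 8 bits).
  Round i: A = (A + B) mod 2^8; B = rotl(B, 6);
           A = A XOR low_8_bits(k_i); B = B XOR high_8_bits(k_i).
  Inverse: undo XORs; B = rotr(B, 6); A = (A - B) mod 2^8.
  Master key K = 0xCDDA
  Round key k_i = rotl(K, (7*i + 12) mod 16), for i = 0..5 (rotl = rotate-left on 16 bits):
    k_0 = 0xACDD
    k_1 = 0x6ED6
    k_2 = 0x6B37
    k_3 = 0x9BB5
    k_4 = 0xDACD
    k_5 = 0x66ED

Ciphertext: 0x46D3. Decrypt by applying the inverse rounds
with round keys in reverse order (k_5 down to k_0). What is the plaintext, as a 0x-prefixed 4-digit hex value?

0x8A25

s_0 = ciphertext = 0x46D3
s_1 = InvRound(s_0, k_5) = 0xD5D6
s_2 = InvRound(s_1, k_4) = 0xE830
s_3 = InvRound(s_2, k_3) = 0xAFAE
s_4 = InvRound(s_3, k_2) = 0x8117
s_5 = InvRound(s_4, k_1) = 0x72E5
s_6 = InvRound(s_5, k_0) = 0x8A25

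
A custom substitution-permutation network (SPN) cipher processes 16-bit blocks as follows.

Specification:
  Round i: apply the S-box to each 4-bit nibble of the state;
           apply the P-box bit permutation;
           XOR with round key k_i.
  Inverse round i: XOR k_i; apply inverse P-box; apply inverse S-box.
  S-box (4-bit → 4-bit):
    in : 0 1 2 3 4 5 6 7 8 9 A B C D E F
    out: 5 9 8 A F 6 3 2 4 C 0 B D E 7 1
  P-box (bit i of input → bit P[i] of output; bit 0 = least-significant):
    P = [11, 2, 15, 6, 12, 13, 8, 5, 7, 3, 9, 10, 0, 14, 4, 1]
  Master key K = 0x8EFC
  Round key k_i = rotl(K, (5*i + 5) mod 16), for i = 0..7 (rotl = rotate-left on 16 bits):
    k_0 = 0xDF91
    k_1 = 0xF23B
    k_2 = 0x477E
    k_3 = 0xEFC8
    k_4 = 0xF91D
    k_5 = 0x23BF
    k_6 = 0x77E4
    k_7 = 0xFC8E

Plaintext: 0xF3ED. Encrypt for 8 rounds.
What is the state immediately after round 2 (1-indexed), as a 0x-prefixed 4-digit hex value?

s_0 = plaintext = 0xF3ED
s_1 = Round(s_0, k_0) = 0x6ADC
s_2 = Round(s_1, k_1) = 0x1B5A
s_3 = Round(s_2, k_2) = 0x62F5
s_4 = Round(s_3, k_3) = 0x3BCD
s_5 = Round(s_4, k_4) = 0x2CF3
s_6 = Round(s_5, k_5) = 0x3579
s_7 = Round(s_6, k_6) = 0x95AE
s_8 = Round(s_7, k_7) = 0x7690

0x1B5A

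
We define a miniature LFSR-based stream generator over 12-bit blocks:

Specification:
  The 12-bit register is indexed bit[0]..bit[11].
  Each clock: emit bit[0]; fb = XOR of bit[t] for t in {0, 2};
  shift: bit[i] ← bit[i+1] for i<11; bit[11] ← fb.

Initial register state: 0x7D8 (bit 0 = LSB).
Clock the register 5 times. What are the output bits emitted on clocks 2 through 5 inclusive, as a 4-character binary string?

0011

reg_0 = 0x7D8
clock 1: out=0, reg = 0x3EC
clock 2: out=0, reg = 0x9F6
clock 3: out=0, reg = 0xCFB
clock 4: out=1, reg = 0xE7D
clock 5: out=1, reg = 0x73E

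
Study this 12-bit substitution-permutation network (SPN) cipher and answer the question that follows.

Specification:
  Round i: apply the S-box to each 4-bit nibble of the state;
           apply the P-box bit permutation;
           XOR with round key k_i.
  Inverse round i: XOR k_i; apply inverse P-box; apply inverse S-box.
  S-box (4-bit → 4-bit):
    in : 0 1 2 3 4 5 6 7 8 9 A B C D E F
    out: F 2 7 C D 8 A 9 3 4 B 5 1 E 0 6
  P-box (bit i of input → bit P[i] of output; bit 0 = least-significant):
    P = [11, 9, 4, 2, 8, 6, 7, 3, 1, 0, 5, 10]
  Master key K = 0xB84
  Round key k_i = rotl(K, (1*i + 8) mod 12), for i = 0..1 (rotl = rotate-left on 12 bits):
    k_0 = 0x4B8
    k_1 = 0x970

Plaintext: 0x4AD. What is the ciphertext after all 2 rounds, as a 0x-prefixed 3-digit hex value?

s_0 = plaintext = 0x4AD
s_1 = Round(s_0, k_0) = 0x3C6
s_2 = Round(s_1, k_1) = 0xE54

0xE54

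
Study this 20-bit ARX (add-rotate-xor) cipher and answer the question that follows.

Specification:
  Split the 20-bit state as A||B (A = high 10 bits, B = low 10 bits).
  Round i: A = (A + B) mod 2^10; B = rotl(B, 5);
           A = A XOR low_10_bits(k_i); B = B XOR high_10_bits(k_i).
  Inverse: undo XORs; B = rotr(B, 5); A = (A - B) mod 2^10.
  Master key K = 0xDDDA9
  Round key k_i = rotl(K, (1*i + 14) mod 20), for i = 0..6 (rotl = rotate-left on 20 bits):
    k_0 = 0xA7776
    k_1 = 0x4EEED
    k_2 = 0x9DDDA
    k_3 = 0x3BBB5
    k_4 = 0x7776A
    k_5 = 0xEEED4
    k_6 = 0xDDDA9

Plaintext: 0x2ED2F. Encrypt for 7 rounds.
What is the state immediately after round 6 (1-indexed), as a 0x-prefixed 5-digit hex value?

0xF3DA8

s_0 = plaintext = 0x2ED2F
s_1 = Round(s_0, k_0) = 0xA7374
s_2 = Round(s_1, k_1) = 0x3F7A0
s_3 = Round(s_2, k_2) = 0x51E6A
s_4 = Round(s_3, k_3) = 0x011BD
s_5 = Round(s_4, k_4) = 0xAAE70
s_6 = Round(s_5, k_5) = 0xF3DA8
s_7 = Round(s_6, k_6) = 0x37A7A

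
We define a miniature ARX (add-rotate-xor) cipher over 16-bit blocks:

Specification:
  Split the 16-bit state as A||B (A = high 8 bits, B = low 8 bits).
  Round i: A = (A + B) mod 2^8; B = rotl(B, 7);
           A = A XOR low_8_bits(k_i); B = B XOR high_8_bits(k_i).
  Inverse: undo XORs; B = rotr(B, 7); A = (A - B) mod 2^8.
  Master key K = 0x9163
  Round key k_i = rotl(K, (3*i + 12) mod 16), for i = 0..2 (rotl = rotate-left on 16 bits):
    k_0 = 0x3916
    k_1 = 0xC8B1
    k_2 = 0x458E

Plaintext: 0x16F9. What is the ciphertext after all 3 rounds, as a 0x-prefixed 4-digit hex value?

0x1750

s_0 = plaintext = 0x16F9
s_1 = Round(s_0, k_0) = 0x19C5
s_2 = Round(s_1, k_1) = 0x6F2A
s_3 = Round(s_2, k_2) = 0x1750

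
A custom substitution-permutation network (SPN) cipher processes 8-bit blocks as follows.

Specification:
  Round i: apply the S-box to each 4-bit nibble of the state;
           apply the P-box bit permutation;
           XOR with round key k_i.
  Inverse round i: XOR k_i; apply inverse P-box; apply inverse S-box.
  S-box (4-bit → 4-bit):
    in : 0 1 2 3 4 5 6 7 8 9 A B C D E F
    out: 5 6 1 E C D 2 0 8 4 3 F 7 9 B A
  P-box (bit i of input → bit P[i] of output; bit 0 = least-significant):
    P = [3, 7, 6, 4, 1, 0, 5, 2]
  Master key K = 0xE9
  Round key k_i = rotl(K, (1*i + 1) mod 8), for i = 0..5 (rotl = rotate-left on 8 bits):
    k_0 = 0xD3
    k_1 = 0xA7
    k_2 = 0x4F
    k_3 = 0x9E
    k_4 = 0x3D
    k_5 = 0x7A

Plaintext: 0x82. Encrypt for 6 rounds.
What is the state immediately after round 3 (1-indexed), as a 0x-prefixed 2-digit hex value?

s_0 = plaintext = 0x82
s_1 = Round(s_0, k_0) = 0xDF
s_2 = Round(s_1, k_1) = 0x31
s_3 = Round(s_2, k_2) = 0xAA
s_4 = Round(s_3, k_3) = 0x15
s_5 = Round(s_4, k_4) = 0x44
s_6 = Round(s_5, k_5) = 0x0E

0xAA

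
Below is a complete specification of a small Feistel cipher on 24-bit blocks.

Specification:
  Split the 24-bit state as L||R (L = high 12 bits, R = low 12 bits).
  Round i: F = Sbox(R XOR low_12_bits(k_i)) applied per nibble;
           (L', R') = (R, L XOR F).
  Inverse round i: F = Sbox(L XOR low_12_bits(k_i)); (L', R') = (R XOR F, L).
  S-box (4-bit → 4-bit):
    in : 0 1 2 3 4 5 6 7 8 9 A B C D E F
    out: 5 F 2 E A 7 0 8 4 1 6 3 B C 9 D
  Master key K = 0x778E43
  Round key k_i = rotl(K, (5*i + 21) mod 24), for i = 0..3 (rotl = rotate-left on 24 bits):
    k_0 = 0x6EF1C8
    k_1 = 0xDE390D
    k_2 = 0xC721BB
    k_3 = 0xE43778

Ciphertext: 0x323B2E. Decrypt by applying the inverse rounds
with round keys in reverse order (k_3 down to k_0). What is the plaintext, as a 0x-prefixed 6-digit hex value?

s_0 = ciphertext = 0x323B2E
s_1 = InvRound(s_0, k_3) = 0x15D323
s_2 = InvRound(s_1, k_2) = 0x6B315D
s_3 = InvRound(s_2, k_1) = 0xC646B3
s_4 = InvRound(s_3, k_0) = 0xAD8C64

0xAD8C64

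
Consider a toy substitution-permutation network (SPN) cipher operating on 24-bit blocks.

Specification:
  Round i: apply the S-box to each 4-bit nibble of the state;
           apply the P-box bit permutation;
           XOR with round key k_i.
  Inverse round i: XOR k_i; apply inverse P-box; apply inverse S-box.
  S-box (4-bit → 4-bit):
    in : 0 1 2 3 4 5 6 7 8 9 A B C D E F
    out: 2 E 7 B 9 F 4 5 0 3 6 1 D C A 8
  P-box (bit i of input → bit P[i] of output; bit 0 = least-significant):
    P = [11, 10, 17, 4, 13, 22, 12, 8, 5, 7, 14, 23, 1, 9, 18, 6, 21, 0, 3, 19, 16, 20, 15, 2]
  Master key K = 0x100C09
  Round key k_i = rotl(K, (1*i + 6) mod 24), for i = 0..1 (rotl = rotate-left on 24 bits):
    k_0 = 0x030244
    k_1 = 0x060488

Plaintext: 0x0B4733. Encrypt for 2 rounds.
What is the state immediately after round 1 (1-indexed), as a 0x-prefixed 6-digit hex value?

s_0 = plaintext = 0x0B4733
s_1 = Round(s_0, k_0) = 0x736F36
s_2 = Round(s_1, k_1) = 0xE9A589

0x736F36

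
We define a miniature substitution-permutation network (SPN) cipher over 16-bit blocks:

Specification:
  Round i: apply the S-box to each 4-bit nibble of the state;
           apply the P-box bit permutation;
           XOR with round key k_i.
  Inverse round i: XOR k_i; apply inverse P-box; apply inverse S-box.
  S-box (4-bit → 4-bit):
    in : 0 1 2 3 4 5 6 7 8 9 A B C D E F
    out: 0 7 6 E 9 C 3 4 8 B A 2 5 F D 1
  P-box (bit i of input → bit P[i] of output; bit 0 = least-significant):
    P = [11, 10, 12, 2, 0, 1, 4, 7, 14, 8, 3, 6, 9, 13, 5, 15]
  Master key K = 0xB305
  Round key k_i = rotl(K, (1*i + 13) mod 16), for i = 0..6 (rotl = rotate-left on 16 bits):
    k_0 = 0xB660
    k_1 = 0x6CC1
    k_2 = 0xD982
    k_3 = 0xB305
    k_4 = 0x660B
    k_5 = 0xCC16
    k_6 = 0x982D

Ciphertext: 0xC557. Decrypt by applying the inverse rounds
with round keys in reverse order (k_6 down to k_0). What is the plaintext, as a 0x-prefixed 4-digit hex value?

0x2A47

s_0 = ciphertext = 0xC557
s_1 = InvRound(s_0, k_6) = 0x7D21
s_2 = InvRound(s_1, k_5) = 0x3B15
s_3 = InvRound(s_2, k_4) = 0x012D
s_4 = InvRound(s_3, k_3) = 0xD707
s_5 = InvRound(s_4, k_2) = 0xF049
s_6 = InvRound(s_5, k_1) = 0x8781
s_7 = InvRound(s_6, k_0) = 0x2A47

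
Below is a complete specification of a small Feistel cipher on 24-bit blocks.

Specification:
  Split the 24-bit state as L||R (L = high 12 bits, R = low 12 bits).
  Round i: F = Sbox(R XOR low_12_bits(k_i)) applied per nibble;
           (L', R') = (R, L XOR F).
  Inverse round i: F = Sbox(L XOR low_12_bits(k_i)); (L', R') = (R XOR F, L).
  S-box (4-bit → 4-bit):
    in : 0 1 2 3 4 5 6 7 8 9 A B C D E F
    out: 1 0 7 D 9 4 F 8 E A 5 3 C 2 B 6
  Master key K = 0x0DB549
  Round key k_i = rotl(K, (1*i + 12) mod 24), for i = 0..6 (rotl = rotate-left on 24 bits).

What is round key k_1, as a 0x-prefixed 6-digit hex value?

K = 0x0DB549
k_0 = rotl(K, (1*0+12) mod 24) = rotl(K, 12) = 0x5490DB
k_1 = rotl(K, (1*1+12) mod 24) = rotl(K, 13) = 0xA921B6

0xA921B6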